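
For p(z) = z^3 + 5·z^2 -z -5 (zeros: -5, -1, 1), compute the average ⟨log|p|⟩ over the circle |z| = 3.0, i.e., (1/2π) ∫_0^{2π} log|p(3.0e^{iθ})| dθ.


Zeros: -5, -1, 1; r = 3.0.
Inside |z| < r: -1, 1. Outside (|z| ≥ r): -5.
p(0) = -5, so log|p(0)| = log(5) = 1.6094.
Apply Jensen: I(r) = log|p(0)| + Σ_k log(r/|z_k|), summed over zeros inside |z| < r.
  log(r/|z_k|) for z_k = -1: log(3.0/1) = 1.0986
  log(r/|z_k|) for z_k = 1: log(3.0/1) = 1.0986
  Outside zeros (-5) contribute nothing to the Jensen sum.
Sum over inside zeros: 2.1972.
I(r) = log|p(0)| + (inside sum) = 1.6094 + 2.1972 = 3.8067.
Note: since some zeros are outside |z| ≤ r, the simplified n·log(r) form does NOT apply — only the inside zeros contribute.

I(r) ≈ 3.8067.


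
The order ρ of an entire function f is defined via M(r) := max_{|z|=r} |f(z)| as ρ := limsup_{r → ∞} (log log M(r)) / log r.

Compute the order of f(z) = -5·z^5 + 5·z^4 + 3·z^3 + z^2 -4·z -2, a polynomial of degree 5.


|f(z)| ≤ Σ|c_k|·r^k = O(r^5) as r → ∞. Polynomial growth is O(e^{r^ε}) for every ε > 0 (since r^5/e^{r^ε} → 0), so ρ ≤ ε for all ε > 0, i.e. ρ = 0. Every nonconstant polynomial has order 0.
Therefore ρ = 0.

Order ρ = 0.


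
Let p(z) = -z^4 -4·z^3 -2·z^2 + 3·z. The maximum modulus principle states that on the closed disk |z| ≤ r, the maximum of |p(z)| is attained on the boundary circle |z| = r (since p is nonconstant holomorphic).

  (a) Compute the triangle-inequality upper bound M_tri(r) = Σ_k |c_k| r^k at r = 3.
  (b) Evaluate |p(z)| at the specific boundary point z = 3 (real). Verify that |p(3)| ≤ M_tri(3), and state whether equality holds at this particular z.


Coefficients: c_0 = 0, c_1 = 3, c_2 = -2, c_3 = -4, c_4 = -1. Radius r = 3.
Part (a). Triangle bound: M_tri(r) = Σ_k |c_k| r^k
  = |0|·3^0 + |3|·3^1 + |-2|·3^2 + |-4|·3^3 + |-1|·3^4
  = 0 + 9 + 18 + 108 + 81 = 216.
This bounds M(r) := max_{|z|=r} |p(z)| from above; equality holds iff all terms c_k z^k can be made to align in phase at a single z on |z|=r.
Part (b). At z = 3 (real, on the circle |z| = r):
  p(3) = (0)·3^0 + (3)·3^1 + (-2)·3^2 + (-4)·3^3 + (-1)·3^4 = -198.
  |p(3)| = 198.
Check: |p(3)| = 198 ≤ 216 = M_tri(3). ✓ Equality does not hold at z = 3 (the coefficients have mixed signs, so the terms do not all align in phase there).

M_tri(3) = 216; |p(3)| = 198; equality at z=3: no.


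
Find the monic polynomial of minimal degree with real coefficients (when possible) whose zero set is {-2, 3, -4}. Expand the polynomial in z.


The polynomial is p(z) = ∏_{α ∈ S} (z − α), where S = {-2, 3, -4}.
Expanding the product yields: p(z) = z^3 + 3·z^2 -10·z -24.
The resulting polynomial has degree 3 and real coefficients as required.

p(z) = z^3 + 3·z^2 -10·z -24.


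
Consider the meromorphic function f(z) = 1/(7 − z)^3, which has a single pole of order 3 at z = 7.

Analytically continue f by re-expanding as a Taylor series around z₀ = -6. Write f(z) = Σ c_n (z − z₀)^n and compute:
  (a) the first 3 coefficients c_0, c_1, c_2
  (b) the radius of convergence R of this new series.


Let w = z − z₀, so z = z₀ + w.
Then 7 − z = 7 − (z₀ + w) = (7 − z₀) − w = 13 − w.
f(z) = 1/(13 − w)^3 = (1/(13)^3) · (1 − w/(13))^{−3}.
By the binomial series (1−u)^{−3} = Σ_{n≥0} C(n+2, 2) u^n for |u|<1, with u = w/(13):
  c_n = C(n+2, 2) / (13)^(n+3).
  c_0 = 1/(13)^3 = 1/2197.
  c_1 = 3/(13)^4 = 3/28561.
  c_2 = 6/(13)^5 = 6/371293.
The series is valid for |w/d| < 1, i.e. |z − z₀| < |d|.
Radius of convergence: R = |7 − z₀| = |13| = 13 (distance from z₀ to the singularity z = 7).

c_0 = 1/2197, c_1 = 3/28561, c_2 = 6/371293; R = 13.


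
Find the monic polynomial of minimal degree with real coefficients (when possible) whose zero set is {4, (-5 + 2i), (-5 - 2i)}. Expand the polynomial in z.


The polynomial is p(z) = ∏_{α ∈ S} (z − α), where S = {4, (-5 + 2i), (-5 - 2i)}.
Expanding the product yields: p(z) = z^3 + 6·z^2 -11·z -116.
Note conjugate pairs combine to real quadratics: (z − (-5+2i))(z − (-5−2i)) = z² + 10z + 29.
The resulting polynomial has degree 3 and real coefficients as required.

p(z) = z^3 + 6·z^2 -11·z -116.


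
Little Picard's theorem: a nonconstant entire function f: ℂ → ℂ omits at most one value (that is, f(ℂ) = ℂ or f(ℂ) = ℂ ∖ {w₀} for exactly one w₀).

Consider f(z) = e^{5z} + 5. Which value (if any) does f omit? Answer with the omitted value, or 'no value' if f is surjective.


Little Picard bounds the complement of f(ℂ) to at most one point.
e^{5z} is never zero on ℂ, so 1·e^{5z} takes every value in ℂ ∖ {0}. Adding 5 shifts the range to ℂ ∖ {5}. Thus f omits exactly the value 5.

Omitted value: 5.


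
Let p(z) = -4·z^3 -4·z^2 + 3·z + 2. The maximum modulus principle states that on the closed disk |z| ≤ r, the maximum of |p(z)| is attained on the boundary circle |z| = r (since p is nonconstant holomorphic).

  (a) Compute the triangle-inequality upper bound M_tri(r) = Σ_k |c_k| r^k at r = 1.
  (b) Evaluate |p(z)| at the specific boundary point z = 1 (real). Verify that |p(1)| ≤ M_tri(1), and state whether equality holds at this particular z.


Coefficients: c_0 = 2, c_1 = 3, c_2 = -4, c_3 = -4. Radius r = 1.
Part (a). Triangle bound: M_tri(r) = Σ_k |c_k| r^k
  = |2|·1^0 + |3|·1^1 + |-4|·1^2 + |-4|·1^3
  = 2 + 3 + 4 + 4 = 13.
This bounds M(r) := max_{|z|=r} |p(z)| from above; equality holds iff all terms c_k z^k can be made to align in phase at a single z on |z|=r.
Part (b). At z = 1 (real, on the circle |z| = r):
  p(1) = (2)·1^0 + (3)·1^1 + (-4)·1^2 + (-4)·1^3 = -3.
  |p(1)| = 3.
Check: |p(1)| = 3 ≤ 13 = M_tri(1). ✓ Equality does not hold at z = 1 (the coefficients have mixed signs, so the terms do not all align in phase there).

M_tri(1) = 13; |p(1)| = 3; equality at z=1: no.


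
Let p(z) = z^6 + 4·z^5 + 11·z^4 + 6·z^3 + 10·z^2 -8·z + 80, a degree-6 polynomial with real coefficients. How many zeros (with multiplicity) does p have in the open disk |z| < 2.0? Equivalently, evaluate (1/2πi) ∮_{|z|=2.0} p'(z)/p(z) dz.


The zeros of p are: (-1 + 2i), (-1 - 2i), (-2 + 2i), (-2 - 2i), (1 + 1i), (1 - 1i).
Their magnitudes are: 2.236, 2.236, 2.828, 2.828, 1.414, 1.414.
Zeros with |z| < R = 2.0: (1 + 1i), (1 - 1i).
Count = 2.
By the argument principle, (1/2πi) ∮_{|z|=R} p'(z)/p(z) dz equals exactly this count.

Number of zeros inside |z| < 2.0: 2.


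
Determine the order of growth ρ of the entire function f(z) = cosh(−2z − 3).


cosh(w) is a linear combination of e^{iw} and e^{−iw} (or e^w, e^{−w} in the hyperbolic case), so |cosh(w)| ≤ e^{|w|}. With w = −2z − 3, |w| ≤ 2|z| + 3 = 2r + 3 on |z| = r, giving M(r) ≤ e^{2r + 3}, so ρ ≤ 1. On a suitable ray (z = it for sin/cos; z = t for sinh/cosh, t real → ∞), |cosh(−2z − 3)| grows like e^{2|t|}/2, so ρ ≥ 1. Hence ρ = 1.
Therefore ρ = 1.

Order ρ = 1.


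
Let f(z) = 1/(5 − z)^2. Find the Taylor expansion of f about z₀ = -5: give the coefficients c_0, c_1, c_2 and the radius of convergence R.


Let w = z − z₀, so z = z₀ + w.
Then 5 − z = 5 − (z₀ + w) = (5 − z₀) − w = 10 − w.
f(z) = 1/(10 − w)^2 = (1/(10)^2) · (1 − w/(10))^{−2}.
By the binomial series (1−u)^{−2} = Σ_{n≥0} C(n+1, 1) u^n for |u|<1, with u = w/(10):
  c_n = C(n+1, 1) / (10)^(n+2).
  c_0 = 1/(10)^2 = 1/100.
  c_1 = 2/(10)^3 = 1/500.
  c_2 = 3/(10)^4 = 3/10000.
The series is valid for |w/d| < 1, i.e. |z − z₀| < |d|.
Radius of convergence: R = |5 − z₀| = |10| = 10 (distance from z₀ to the singularity z = 5).

c_0 = 1/100, c_1 = 1/500, c_2 = 3/10000; R = 10.


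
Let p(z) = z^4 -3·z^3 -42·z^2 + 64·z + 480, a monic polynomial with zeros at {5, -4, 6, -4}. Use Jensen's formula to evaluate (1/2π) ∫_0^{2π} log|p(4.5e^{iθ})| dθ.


Zeros: -4, -4, 5, 6; r = 4.5.
Inside |z| < r: -4, -4. Outside (|z| ≥ r): 5, 6.
p(0) = 480, so log|p(0)| = log(480) = 6.1738.
Apply Jensen: I(r) = log|p(0)| + Σ_k log(r/|z_k|), summed over zeros inside |z| < r.
  log(r/|z_k|) for z_k = -4: log(4.5/4) = 0.1178
  log(r/|z_k|) for z_k = -4: log(4.5/4) = 0.1178
  Outside zeros (5, 6) contribute nothing to the Jensen sum.
Sum over inside zeros: 0.2356.
I(r) = log|p(0)| + (inside sum) = 6.1738 + 0.2356 = 6.4094.
Note: since some zeros are outside |z| ≤ r, the simplified n·log(r) form does NOT apply — only the inside zeros contribute.

I(r) ≈ 6.4094.


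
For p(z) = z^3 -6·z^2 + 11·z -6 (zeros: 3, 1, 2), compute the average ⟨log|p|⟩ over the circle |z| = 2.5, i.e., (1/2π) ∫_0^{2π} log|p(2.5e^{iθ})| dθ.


Zeros: 1, 2, 3; r = 2.5.
Inside |z| < r: 1, 2. Outside (|z| ≥ r): 3.
p(0) = -6, so log|p(0)| = log(6) = 1.7918.
Apply Jensen: I(r) = log|p(0)| + Σ_k log(r/|z_k|), summed over zeros inside |z| < r.
  log(r/|z_k|) for z_k = 1: log(2.5/1) = 0.9163
  log(r/|z_k|) for z_k = 2: log(2.5/2) = 0.2231
  Outside zeros (3) contribute nothing to the Jensen sum.
Sum over inside zeros: 1.1394.
I(r) = log|p(0)| + (inside sum) = 1.7918 + 1.1394 = 2.9312.
Note: since some zeros are outside |z| ≤ r, the simplified n·log(r) form does NOT apply — only the inside zeros contribute.

I(r) ≈ 2.9312.


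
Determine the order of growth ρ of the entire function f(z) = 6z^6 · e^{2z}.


M(r) = max_{|z|=r} |6|·|z|^6·|e^{2z}| = 6·r^6 · e^{2r^1} (the factors attain their maxima compatibly on |z|=r). Then log M(r) = log 6 + 6·log r + 2r^1, dominated by the last term, so log log M(r) ~ 1·log r. The polynomial factor 6z^6 contributes only a log r term and does not affect the order. ρ = 1.
Therefore ρ = 1.

Order ρ = 1.


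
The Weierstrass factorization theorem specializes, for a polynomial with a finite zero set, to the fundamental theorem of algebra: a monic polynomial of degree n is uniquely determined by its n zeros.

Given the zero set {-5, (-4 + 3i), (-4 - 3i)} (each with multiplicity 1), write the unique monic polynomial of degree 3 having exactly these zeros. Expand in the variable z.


The polynomial is p(z) = ∏_{α ∈ S} (z − α), where S = {-5, (-4 + 3i), (-4 - 3i)}.
Expanding the product yields: p(z) = z^3 + 13·z^2 + 65·z + 125.
Note conjugate pairs combine to real quadratics: (z − (-4+3i))(z − (-4−3i)) = z² + 8z + 25.
The resulting polynomial has degree 3 and real coefficients as required.

p(z) = z^3 + 13·z^2 + 65·z + 125.


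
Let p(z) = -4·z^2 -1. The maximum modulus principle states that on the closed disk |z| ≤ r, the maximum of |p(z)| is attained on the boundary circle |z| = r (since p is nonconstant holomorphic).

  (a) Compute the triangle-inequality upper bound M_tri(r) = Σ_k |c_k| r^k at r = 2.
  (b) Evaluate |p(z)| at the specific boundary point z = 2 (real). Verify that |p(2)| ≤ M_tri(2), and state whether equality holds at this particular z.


Coefficients: c_0 = -1, c_1 = 0, c_2 = -4. Radius r = 2.
Part (a). Triangle bound: M_tri(r) = Σ_k |c_k| r^k
  = |-1|·2^0 + |0|·2^1 + |-4|·2^2
  = 1 + 0 + 16 = 17.
This bounds M(r) := max_{|z|=r} |p(z)| from above; equality holds iff all terms c_k z^k can be made to align in phase at a single z on |z|=r.
Part (b). At z = 2 (real, on the circle |z| = r):
  p(2) = (-1)·2^0 + (0)·2^1 + (-4)·2^2 = -17.
  |p(2)| = 17.
Since all nonzero coefficients share the same sign, |p(2)| = 17 = M_tri(2); the triangle bound is attained at z = 2, so in fact M(r) = 17.

M_tri(2) = 17; |p(2)| = 17; equality at z=2: yes.


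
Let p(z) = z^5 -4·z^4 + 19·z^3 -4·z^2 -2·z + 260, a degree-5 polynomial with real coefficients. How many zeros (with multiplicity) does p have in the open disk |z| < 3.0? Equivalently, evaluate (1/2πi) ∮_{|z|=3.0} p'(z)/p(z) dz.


The zeros of p are: (2 + 3i), (2 - 3i), -2, (1 + 3i), (1 - 3i).
Their magnitudes are: 3.606, 3.606, 2, 3.162, 3.162.
Zeros with |z| < R = 3.0: -2.
Count = 1.
By the argument principle, (1/2πi) ∮_{|z|=R} p'(z)/p(z) dz equals exactly this count.

Number of zeros inside |z| < 3.0: 1.


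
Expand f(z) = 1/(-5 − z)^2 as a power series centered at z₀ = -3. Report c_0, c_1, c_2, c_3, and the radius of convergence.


Let w = z − z₀, so z = z₀ + w.
Then -5 − z = -5 − (z₀ + w) = (-5 − z₀) − w = -2 − w.
f(z) = 1/(-2 − w)^2 = (1/(-2)^2) · (1 − w/(-2))^{−2}.
By the binomial series (1−u)^{−2} = Σ_{n≥0} C(n+1, 1) u^n for |u|<1, with u = w/(-2):
  c_n = C(n+1, 1) / (-2)^(n+2).
  c_0 = 1/(-2)^2 = 1/4.
  c_1 = 2/(-2)^3 = -1/4.
  c_2 = 3/(-2)^4 = 3/16.
  c_3 = 4/(-2)^5 = -1/8.
The series is valid for |w/d| < 1, i.e. |z − z₀| < |d|.
Radius of convergence: R = |-5 − z₀| = |-2| = 2 (distance from z₀ to the singularity z = -5).

c_0 = 1/4, c_1 = -1/4, c_2 = 3/16, c_3 = -1/8; R = 2.


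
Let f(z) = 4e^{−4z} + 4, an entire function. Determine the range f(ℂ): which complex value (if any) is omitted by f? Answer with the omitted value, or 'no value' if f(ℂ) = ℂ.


Little Picard bounds the complement of f(ℂ) to at most one point.
e^{−4z} is never zero on ℂ, so 4·e^{−4z} takes every value in ℂ ∖ {0}. Adding 4 shifts the range to ℂ ∖ {4}. Thus f omits exactly the value 4.

Omitted value: 4.


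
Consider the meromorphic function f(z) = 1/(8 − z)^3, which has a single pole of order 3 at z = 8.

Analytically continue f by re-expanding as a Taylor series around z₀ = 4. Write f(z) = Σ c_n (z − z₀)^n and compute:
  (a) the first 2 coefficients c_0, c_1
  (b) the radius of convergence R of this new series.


Let w = z − z₀, so z = z₀ + w.
Then 8 − z = 8 − (z₀ + w) = (8 − z₀) − w = 4 − w.
f(z) = 1/(4 − w)^3 = (1/(4)^3) · (1 − w/(4))^{−3}.
By the binomial series (1−u)^{−3} = Σ_{n≥0} C(n+2, 2) u^n for |u|<1, with u = w/(4):
  c_n = C(n+2, 2) / (4)^(n+3).
  c_0 = 1/(4)^3 = 1/64.
  c_1 = 3/(4)^4 = 3/256.
The series is valid for |w/d| < 1, i.e. |z − z₀| < |d|.
Radius of convergence: R = |8 − z₀| = |4| = 4 (distance from z₀ to the singularity z = 8).

c_0 = 1/64, c_1 = 3/256; R = 4.


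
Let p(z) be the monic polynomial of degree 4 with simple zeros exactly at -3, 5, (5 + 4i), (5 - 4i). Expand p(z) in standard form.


The polynomial is p(z) = ∏_{α ∈ S} (z − α), where S = {-3, 5, (5 + 4i), (5 - 4i)}.
Expanding the product yields: p(z) = z^4 -12·z^3 + 46·z^2 + 68·z -615.
Note conjugate pairs combine to real quadratics: (z − (5+4i))(z − (5−4i)) = z² − 10z + 41.
The resulting polynomial has degree 4 and real coefficients as required.

p(z) = z^4 -12·z^3 + 46·z^2 + 68·z -615.


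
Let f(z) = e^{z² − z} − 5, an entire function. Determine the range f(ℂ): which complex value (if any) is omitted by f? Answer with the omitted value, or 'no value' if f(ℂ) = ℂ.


Little Picard bounds the complement of f(ℂ) to at most one point.
The exponent g(z) = z² − z is a nonconstant polynomial, hence surjective onto ℂ. So e^{g(z)} takes every value in {e^w : w ∈ ℂ} = ℂ ∖ {0}. Adding -5 shifts the range to ℂ ∖ {-5}. f omits exactly -5.

Omitted value: -5.


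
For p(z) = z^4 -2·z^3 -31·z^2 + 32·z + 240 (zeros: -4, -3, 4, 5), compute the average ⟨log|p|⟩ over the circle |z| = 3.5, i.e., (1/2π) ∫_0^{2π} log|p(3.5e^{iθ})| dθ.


Zeros: -4, -3, 4, 5; r = 3.5.
Inside |z| < r: -3. Outside (|z| ≥ r): -4, 4, 5.
p(0) = 240, so log|p(0)| = log(240) = 5.4806.
Apply Jensen: I(r) = log|p(0)| + Σ_k log(r/|z_k|), summed over zeros inside |z| < r.
  log(r/|z_k|) for z_k = -3: log(3.5/3) = 0.1542
  Outside zeros (-4, 4, 5) contribute nothing to the Jensen sum.
Sum over inside zeros: 0.1542.
I(r) = log|p(0)| + (inside sum) = 5.4806 + 0.1542 = 5.6348.
Note: since some zeros are outside |z| ≤ r, the simplified n·log(r) form does NOT apply — only the inside zeros contribute.

I(r) ≈ 5.6348.


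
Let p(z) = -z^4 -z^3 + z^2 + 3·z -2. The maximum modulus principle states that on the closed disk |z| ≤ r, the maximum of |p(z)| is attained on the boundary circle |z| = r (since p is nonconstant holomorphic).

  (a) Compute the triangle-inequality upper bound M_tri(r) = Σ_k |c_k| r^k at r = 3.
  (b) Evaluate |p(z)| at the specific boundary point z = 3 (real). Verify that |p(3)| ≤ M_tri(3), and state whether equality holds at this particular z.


Coefficients: c_0 = -2, c_1 = 3, c_2 = 1, c_3 = -1, c_4 = -1. Radius r = 3.
Part (a). Triangle bound: M_tri(r) = Σ_k |c_k| r^k
  = |-2|·3^0 + |3|·3^1 + |1|·3^2 + |-1|·3^3 + |-1|·3^4
  = 2 + 9 + 9 + 27 + 81 = 128.
This bounds M(r) := max_{|z|=r} |p(z)| from above; equality holds iff all terms c_k z^k can be made to align in phase at a single z on |z|=r.
Part (b). At z = 3 (real, on the circle |z| = r):
  p(3) = (-2)·3^0 + (3)·3^1 + (1)·3^2 + (-1)·3^3 + (-1)·3^4 = -92.
  |p(3)| = 92.
Check: |p(3)| = 92 ≤ 128 = M_tri(3). ✓ Equality does not hold at z = 3 (the coefficients have mixed signs, so the terms do not all align in phase there).

M_tri(3) = 128; |p(3)| = 92; equality at z=3: no.


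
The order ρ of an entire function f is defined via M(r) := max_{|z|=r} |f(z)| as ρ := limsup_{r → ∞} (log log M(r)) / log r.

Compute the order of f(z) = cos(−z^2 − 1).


Write cos(w) = (e^{iw} ± e^{−iw})/(2 or 2i), so |cos(w)| ≤ e^{|w|}. With w = −z^2 − 1, |w| ≤ 1r^2 + 1 on |z|=r, giving M(r) ≤ e^{1r^2 + 1} and ρ ≤ 2. For the lower bound, choose z on |z|=r with -1z^2 purely imaginary of modulus 1r^2; then |cos(−z^2 − 1)| grows like e^{1r^2}/2, so ρ ≥ 2. Hence ρ = 2.
Therefore ρ = 2.

Order ρ = 2.


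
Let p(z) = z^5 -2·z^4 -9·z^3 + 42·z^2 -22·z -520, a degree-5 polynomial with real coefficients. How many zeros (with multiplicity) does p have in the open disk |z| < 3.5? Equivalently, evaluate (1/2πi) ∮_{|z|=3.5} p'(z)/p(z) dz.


The zeros of p are: (2 + 3i), (2 - 3i), (-3 + 1i), (-3 - 1i), 4.
Their magnitudes are: 3.606, 3.606, 3.162, 3.162, 4.
Zeros with |z| < R = 3.5: (-3 + 1i), (-3 - 1i).
Count = 2.
By the argument principle, (1/2πi) ∮_{|z|=R} p'(z)/p(z) dz equals exactly this count.

Number of zeros inside |z| < 3.5: 2.


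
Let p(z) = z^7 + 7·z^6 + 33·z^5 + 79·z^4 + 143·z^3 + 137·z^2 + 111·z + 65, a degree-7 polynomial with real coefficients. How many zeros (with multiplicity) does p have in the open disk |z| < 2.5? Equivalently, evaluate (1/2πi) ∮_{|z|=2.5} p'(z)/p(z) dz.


The zeros of p are: -1, (-1 + 2i), (-1 - 2i), (-2 + 3i), (-2 - 3i), (0 + 1i), (0 - 1i).
Their magnitudes are: 1, 2.236, 2.236, 3.606, 3.606, 1, 1.
Zeros with |z| < R = 2.5: -1, (-1 + 2i), (-1 - 2i), (0 + 1i), (0 - 1i).
Count = 5.
By the argument principle, (1/2πi) ∮_{|z|=R} p'(z)/p(z) dz equals exactly this count.

Number of zeros inside |z| < 2.5: 5.


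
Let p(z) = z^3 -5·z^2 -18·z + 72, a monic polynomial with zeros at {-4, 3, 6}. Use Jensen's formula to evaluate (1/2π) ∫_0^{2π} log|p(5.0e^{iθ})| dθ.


Zeros: -4, 3, 6; r = 5.0.
Inside |z| < r: -4, 3. Outside (|z| ≥ r): 6.
p(0) = 72, so log|p(0)| = log(72) = 4.2767.
Apply Jensen: I(r) = log|p(0)| + Σ_k log(r/|z_k|), summed over zeros inside |z| < r.
  log(r/|z_k|) for z_k = -4: log(5.0/4) = 0.2231
  log(r/|z_k|) for z_k = 3: log(5.0/3) = 0.5108
  Outside zeros (6) contribute nothing to the Jensen sum.
Sum over inside zeros: 0.7340.
I(r) = log|p(0)| + (inside sum) = 4.2767 + 0.7340 = 5.0106.
Note: since some zeros are outside |z| ≤ r, the simplified n·log(r) form does NOT apply — only the inside zeros contribute.

I(r) ≈ 5.0106.


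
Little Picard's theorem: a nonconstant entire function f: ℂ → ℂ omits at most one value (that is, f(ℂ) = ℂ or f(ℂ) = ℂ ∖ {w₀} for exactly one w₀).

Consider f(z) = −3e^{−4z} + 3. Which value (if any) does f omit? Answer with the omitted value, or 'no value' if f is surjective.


Little Picard bounds the complement of f(ℂ) to at most one point.
e^{−4z} is never zero on ℂ, so -3·e^{−4z} takes every value in ℂ ∖ {0}. Adding 3 shifts the range to ℂ ∖ {3}. Thus f omits exactly the value 3.

Omitted value: 3.


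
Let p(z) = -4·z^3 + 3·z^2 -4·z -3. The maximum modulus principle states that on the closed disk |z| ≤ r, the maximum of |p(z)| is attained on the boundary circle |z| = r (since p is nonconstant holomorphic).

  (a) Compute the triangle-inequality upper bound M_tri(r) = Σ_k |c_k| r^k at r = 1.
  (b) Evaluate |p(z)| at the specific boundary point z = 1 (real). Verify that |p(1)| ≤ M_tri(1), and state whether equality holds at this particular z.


Coefficients: c_0 = -3, c_1 = -4, c_2 = 3, c_3 = -4. Radius r = 1.
Part (a). Triangle bound: M_tri(r) = Σ_k |c_k| r^k
  = |-3|·1^0 + |-4|·1^1 + |3|·1^2 + |-4|·1^3
  = 3 + 4 + 3 + 4 = 14.
This bounds M(r) := max_{|z|=r} |p(z)| from above; equality holds iff all terms c_k z^k can be made to align in phase at a single z on |z|=r.
Part (b). At z = 1 (real, on the circle |z| = r):
  p(1) = (-3)·1^0 + (-4)·1^1 + (3)·1^2 + (-4)·1^3 = -8.
  |p(1)| = 8.
Check: |p(1)| = 8 ≤ 14 = M_tri(1). ✓ Equality does not hold at z = 1 (the coefficients have mixed signs, so the terms do not all align in phase there).

M_tri(1) = 14; |p(1)| = 8; equality at z=1: no.


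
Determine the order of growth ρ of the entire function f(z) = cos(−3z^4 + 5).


Write cos(w) = (e^{iw} ± e^{−iw})/(2 or 2i), so |cos(w)| ≤ e^{|w|}. With w = −3z^4 + 5, |w| ≤ 3r^4 + 5 on |z|=r, giving M(r) ≤ e^{3r^4 + 5} and ρ ≤ 4. For the lower bound, choose z on |z|=r with -3z^4 purely imaginary of modulus 3r^4; then |cos(−3z^4 + 5)| grows like e^{3r^4}/2, so ρ ≥ 4. Hence ρ = 4.
Therefore ρ = 4.

Order ρ = 4.


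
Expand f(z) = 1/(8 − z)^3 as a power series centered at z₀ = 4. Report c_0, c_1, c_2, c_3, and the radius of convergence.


Let w = z − z₀, so z = z₀ + w.
Then 8 − z = 8 − (z₀ + w) = (8 − z₀) − w = 4 − w.
f(z) = 1/(4 − w)^3 = (1/(4)^3) · (1 − w/(4))^{−3}.
By the binomial series (1−u)^{−3} = Σ_{n≥0} C(n+2, 2) u^n for |u|<1, with u = w/(4):
  c_n = C(n+2, 2) / (4)^(n+3).
  c_0 = 1/(4)^3 = 1/64.
  c_1 = 3/(4)^4 = 3/256.
  c_2 = 6/(4)^5 = 3/512.
  c_3 = 10/(4)^6 = 5/2048.
The series is valid for |w/d| < 1, i.e. |z − z₀| < |d|.
Radius of convergence: R = |8 − z₀| = |4| = 4 (distance from z₀ to the singularity z = 8).

c_0 = 1/64, c_1 = 3/256, c_2 = 3/512, c_3 = 5/2048; R = 4.


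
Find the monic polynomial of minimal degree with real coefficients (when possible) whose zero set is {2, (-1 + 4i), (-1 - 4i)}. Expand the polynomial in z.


The polynomial is p(z) = ∏_{α ∈ S} (z − α), where S = {2, (-1 + 4i), (-1 - 4i)}.
Expanding the product yields: p(z) = z^3 + 13·z -34.
Note conjugate pairs combine to real quadratics: (z − (-1+4i))(z − (-1−4i)) = z² + 2z + 17.
The resulting polynomial has degree 3 and real coefficients as required.

p(z) = z^3 + 13·z -34.


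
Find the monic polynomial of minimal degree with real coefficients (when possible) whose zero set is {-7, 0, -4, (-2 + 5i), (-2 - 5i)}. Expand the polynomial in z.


The polynomial is p(z) = ∏_{α ∈ S} (z − α), where S = {-7, 0, -4, (-2 + 5i), (-2 - 5i)}.
Expanding the product yields: p(z) = z^5 + 15·z^4 + 101·z^3 + 431·z^2 + 812·z.
Note conjugate pairs combine to real quadratics: (z − (-2+5i))(z − (-2−5i)) = z² + 4z + 29.
The resulting polynomial has degree 5 and real coefficients as required.

p(z) = z^5 + 15·z^4 + 101·z^3 + 431·z^2 + 812·z.


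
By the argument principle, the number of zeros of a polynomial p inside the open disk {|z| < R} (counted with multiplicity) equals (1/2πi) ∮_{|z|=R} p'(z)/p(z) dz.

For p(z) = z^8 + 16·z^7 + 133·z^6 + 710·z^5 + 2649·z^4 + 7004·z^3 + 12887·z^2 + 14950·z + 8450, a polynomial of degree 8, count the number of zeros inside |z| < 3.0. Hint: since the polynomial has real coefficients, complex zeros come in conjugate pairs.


The zeros of p are: (-2 + 1i), (-2 - 1i), (-3 + 2i), (-3 - 2i), (-1 + 3i), (-1 - 3i), (-2 + 3i), (-2 - 3i).
Their magnitudes are: 2.236, 2.236, 3.606, 3.606, 3.162, 3.162, 3.606, 3.606.
Zeros with |z| < R = 3.0: (-2 + 1i), (-2 - 1i).
Count = 2.
By the argument principle, (1/2πi) ∮_{|z|=R} p'(z)/p(z) dz equals exactly this count.

Number of zeros inside |z| < 3.0: 2.


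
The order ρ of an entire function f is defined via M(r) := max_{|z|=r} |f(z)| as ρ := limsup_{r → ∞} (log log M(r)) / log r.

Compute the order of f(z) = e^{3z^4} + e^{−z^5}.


Each summand is entire of order 4 and 5 respectively (as in the single-exponential case). The order of a sum is at most the max of the orders, so ρ ≤ 5. For the lower bound: on |z|=r choose arg z so that -1z^5 is real positive; then |e^{-1z^5}| = e^{1r^5} while |e^{3z^4}| ≤ e^{3r^4} = o(e^{1r^5}). So |f| ≥ e^{1r^5}(1 − o(1)) and ρ ≥ 5. Hence ρ = max(4, 5) = 5.
Therefore ρ = 5.

Order ρ = 5.


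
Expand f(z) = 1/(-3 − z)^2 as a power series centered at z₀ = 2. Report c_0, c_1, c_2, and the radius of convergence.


Let w = z − z₀, so z = z₀ + w.
Then -3 − z = -3 − (z₀ + w) = (-3 − z₀) − w = -5 − w.
f(z) = 1/(-5 − w)^2 = (1/(-5)^2) · (1 − w/(-5))^{−2}.
By the binomial series (1−u)^{−2} = Σ_{n≥0} C(n+1, 1) u^n for |u|<1, with u = w/(-5):
  c_n = C(n+1, 1) / (-5)^(n+2).
  c_0 = 1/(-5)^2 = 1/25.
  c_1 = 2/(-5)^3 = -2/125.
  c_2 = 3/(-5)^4 = 3/625.
The series is valid for |w/d| < 1, i.e. |z − z₀| < |d|.
Radius of convergence: R = |-3 − z₀| = |-5| = 5 (distance from z₀ to the singularity z = -3).

c_0 = 1/25, c_1 = -2/125, c_2 = 3/625; R = 5.


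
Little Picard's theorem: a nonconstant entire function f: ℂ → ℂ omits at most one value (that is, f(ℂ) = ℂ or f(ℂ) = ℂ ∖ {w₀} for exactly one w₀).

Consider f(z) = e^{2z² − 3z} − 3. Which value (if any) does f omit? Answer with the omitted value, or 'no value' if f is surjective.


Little Picard bounds the complement of f(ℂ) to at most one point.
The exponent g(z) = 2z² − 3z is a nonconstant polynomial, hence surjective onto ℂ. So e^{g(z)} takes every value in {e^w : w ∈ ℂ} = ℂ ∖ {0}. Adding -3 shifts the range to ℂ ∖ {-3}. f omits exactly -3.

Omitted value: -3.


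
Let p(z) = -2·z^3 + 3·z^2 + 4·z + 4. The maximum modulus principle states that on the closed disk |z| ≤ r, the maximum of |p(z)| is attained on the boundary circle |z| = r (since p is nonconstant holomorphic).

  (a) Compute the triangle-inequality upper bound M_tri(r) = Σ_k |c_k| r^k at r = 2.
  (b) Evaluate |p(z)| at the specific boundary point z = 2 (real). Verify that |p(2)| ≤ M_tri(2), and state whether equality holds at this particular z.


Coefficients: c_0 = 4, c_1 = 4, c_2 = 3, c_3 = -2. Radius r = 2.
Part (a). Triangle bound: M_tri(r) = Σ_k |c_k| r^k
  = |4|·2^0 + |4|·2^1 + |3|·2^2 + |-2|·2^3
  = 4 + 8 + 12 + 16 = 40.
This bounds M(r) := max_{|z|=r} |p(z)| from above; equality holds iff all terms c_k z^k can be made to align in phase at a single z on |z|=r.
Part (b). At z = 2 (real, on the circle |z| = r):
  p(2) = (4)·2^0 + (4)·2^1 + (3)·2^2 + (-2)·2^3 = 8.
  |p(2)| = 8.
Check: |p(2)| = 8 ≤ 40 = M_tri(2). ✓ Equality does not hold at z = 2 (the coefficients have mixed signs, so the terms do not all align in phase there).

M_tri(2) = 40; |p(2)| = 8; equality at z=2: no.


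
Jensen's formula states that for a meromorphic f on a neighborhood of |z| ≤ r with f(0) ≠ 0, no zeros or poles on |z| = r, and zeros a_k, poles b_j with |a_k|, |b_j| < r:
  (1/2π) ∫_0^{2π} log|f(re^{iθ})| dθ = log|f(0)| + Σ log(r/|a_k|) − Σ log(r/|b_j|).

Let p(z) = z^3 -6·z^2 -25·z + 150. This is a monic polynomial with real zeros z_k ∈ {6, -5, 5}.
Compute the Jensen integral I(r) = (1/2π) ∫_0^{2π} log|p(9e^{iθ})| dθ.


Zeros: -5, 5, 6; r = 9.
Inside |z| < r: -5, 5, 6. Outside (|z| ≥ r): ∅.
p(0) = 150, so log|p(0)| = log(150) = 5.0106.
Apply Jensen: I(r) = log|p(0)| + Σ_k log(r/|z_k|), summed over zeros inside |z| < r.
  log(r/|z_k|) for z_k = 6: log(9/6) = 0.4055
  log(r/|z_k|) for z_k = -5: log(9/5) = 0.5878
  log(r/|z_k|) for z_k = 5: log(9/5) = 0.5878
Sum over inside zeros: 1.5810.
I(r) = log|p(0)| + (inside sum) = 5.0106 + 1.5810 = 6.5917.
Closed form (all zeros inside, monic): I(r) = n·log(r) = 3·log(9) = 6.5917. ✓

I(r) ≈ 6.5917.


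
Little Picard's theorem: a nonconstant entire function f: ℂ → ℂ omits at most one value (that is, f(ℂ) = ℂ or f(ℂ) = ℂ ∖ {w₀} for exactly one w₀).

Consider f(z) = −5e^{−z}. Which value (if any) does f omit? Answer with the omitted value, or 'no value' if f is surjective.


Little Picard bounds the complement of f(ℂ) to at most one point.
e^{−z} is never zero on ℂ, so -5·e^{−z} takes every value in ℂ ∖ {0}. Adding 0 shifts the range to ℂ ∖ {0}. Thus f omits exactly the value 0.

Omitted value: 0.


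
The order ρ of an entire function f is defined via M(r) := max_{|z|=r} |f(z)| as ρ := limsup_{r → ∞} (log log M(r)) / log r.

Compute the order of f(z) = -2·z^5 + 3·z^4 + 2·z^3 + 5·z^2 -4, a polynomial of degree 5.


|f(z)| ≤ Σ|c_k|·r^k = O(r^5) as r → ∞. Polynomial growth is O(e^{r^ε}) for every ε > 0 (since r^5/e^{r^ε} → 0), so ρ ≤ ε for all ε > 0, i.e. ρ = 0. Every nonconstant polynomial has order 0.
Therefore ρ = 0.

Order ρ = 0.


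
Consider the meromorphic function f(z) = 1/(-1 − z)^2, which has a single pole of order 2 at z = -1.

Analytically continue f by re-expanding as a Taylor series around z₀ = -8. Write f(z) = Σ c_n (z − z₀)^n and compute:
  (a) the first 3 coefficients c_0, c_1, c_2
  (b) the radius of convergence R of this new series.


Let w = z − z₀, so z = z₀ + w.
Then -1 − z = -1 − (z₀ + w) = (-1 − z₀) − w = 7 − w.
f(z) = 1/(7 − w)^2 = (1/(7)^2) · (1 − w/(7))^{−2}.
By the binomial series (1−u)^{−2} = Σ_{n≥0} C(n+1, 1) u^n for |u|<1, with u = w/(7):
  c_n = C(n+1, 1) / (7)^(n+2).
  c_0 = 1/(7)^2 = 1/49.
  c_1 = 2/(7)^3 = 2/343.
  c_2 = 3/(7)^4 = 3/2401.
The series is valid for |w/d| < 1, i.e. |z − z₀| < |d|.
Radius of convergence: R = |-1 − z₀| = |7| = 7 (distance from z₀ to the singularity z = -1).

c_0 = 1/49, c_1 = 2/343, c_2 = 3/2401; R = 7.


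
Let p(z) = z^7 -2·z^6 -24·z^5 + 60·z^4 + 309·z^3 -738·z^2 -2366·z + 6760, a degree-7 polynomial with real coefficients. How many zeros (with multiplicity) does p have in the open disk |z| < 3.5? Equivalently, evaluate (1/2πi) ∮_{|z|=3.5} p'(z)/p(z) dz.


The zeros of p are: (-3 + 2i), (-3 - 2i), (3 + 2i), (3 - 2i), (3 + 1i), (3 - 1i), -4.
Their magnitudes are: 3.606, 3.606, 3.606, 3.606, 3.162, 3.162, 4.
Zeros with |z| < R = 3.5: (3 + 1i), (3 - 1i).
Count = 2.
By the argument principle, (1/2πi) ∮_{|z|=R} p'(z)/p(z) dz equals exactly this count.

Number of zeros inside |z| < 3.5: 2.


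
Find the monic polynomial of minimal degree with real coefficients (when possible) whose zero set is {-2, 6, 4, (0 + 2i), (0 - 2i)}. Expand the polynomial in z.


The polynomial is p(z) = ∏_{α ∈ S} (z − α), where S = {-2, 6, 4, (0 + 2i), (0 - 2i)}.
Expanding the product yields: p(z) = z^5 -8·z^4 + 8·z^3 + 16·z^2 + 16·z + 192.
Note conjugate pairs combine to real quadratics: (z − (0+2i))(z − (0−2i)) = z² + 4.
The resulting polynomial has degree 5 and real coefficients as required.

p(z) = z^5 -8·z^4 + 8·z^3 + 16·z^2 + 16·z + 192.


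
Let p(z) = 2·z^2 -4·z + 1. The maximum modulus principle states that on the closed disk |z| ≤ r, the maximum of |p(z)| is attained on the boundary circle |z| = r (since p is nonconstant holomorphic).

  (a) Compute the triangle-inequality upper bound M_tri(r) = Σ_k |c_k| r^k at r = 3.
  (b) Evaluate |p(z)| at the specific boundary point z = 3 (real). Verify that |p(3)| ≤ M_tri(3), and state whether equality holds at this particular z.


Coefficients: c_0 = 1, c_1 = -4, c_2 = 2. Radius r = 3.
Part (a). Triangle bound: M_tri(r) = Σ_k |c_k| r^k
  = |1|·3^0 + |-4|·3^1 + |2|·3^2
  = 1 + 12 + 18 = 31.
This bounds M(r) := max_{|z|=r} |p(z)| from above; equality holds iff all terms c_k z^k can be made to align in phase at a single z on |z|=r.
Part (b). At z = 3 (real, on the circle |z| = r):
  p(3) = (1)·3^0 + (-4)·3^1 + (2)·3^2 = 7.
  |p(3)| = 7.
Check: |p(3)| = 7 ≤ 31 = M_tri(3). ✓ Equality does not hold at z = 3 (the coefficients have mixed signs, so the terms do not all align in phase there).

M_tri(3) = 31; |p(3)| = 7; equality at z=3: no.


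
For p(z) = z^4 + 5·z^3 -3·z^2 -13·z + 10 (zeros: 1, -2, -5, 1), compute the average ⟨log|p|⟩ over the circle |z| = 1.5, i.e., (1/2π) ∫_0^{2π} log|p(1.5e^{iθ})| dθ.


Zeros: -5, -2, 1, 1; r = 1.5.
Inside |z| < r: 1, 1. Outside (|z| ≥ r): -5, -2.
p(0) = 10, so log|p(0)| = log(10) = 2.3026.
Apply Jensen: I(r) = log|p(0)| + Σ_k log(r/|z_k|), summed over zeros inside |z| < r.
  log(r/|z_k|) for z_k = 1: log(1.5/1) = 0.4055
  log(r/|z_k|) for z_k = 1: log(1.5/1) = 0.4055
  Outside zeros (-5, -2) contribute nothing to the Jensen sum.
Sum over inside zeros: 0.8109.
I(r) = log|p(0)| + (inside sum) = 2.3026 + 0.8109 = 3.1135.
Note: since some zeros are outside |z| ≤ r, the simplified n·log(r) form does NOT apply — only the inside zeros contribute.

I(r) ≈ 3.1135.


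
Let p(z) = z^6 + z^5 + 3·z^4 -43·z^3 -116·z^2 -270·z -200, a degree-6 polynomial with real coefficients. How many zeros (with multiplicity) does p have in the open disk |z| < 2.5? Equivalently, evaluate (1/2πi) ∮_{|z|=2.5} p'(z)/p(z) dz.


The zeros of p are: (-1 + 3i), (-1 - 3i), 4, -1, (-1 + 2i), (-1 - 2i).
Their magnitudes are: 3.162, 3.162, 4, 1, 2.236, 2.236.
Zeros with |z| < R = 2.5: -1, (-1 + 2i), (-1 - 2i).
Count = 3.
By the argument principle, (1/2πi) ∮_{|z|=R} p'(z)/p(z) dz equals exactly this count.

Number of zeros inside |z| < 2.5: 3.


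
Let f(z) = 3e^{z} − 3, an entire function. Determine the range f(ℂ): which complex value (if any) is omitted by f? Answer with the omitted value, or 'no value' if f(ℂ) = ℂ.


Little Picard bounds the complement of f(ℂ) to at most one point.
e^{z} is never zero on ℂ, so 3·e^{z} takes every value in ℂ ∖ {0}. Adding -3 shifts the range to ℂ ∖ {-3}. Thus f omits exactly the value -3.

Omitted value: -3.


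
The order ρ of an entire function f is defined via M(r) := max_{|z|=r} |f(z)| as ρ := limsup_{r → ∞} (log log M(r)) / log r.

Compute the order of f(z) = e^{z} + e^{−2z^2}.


Each summand is entire of order 1 and 2 respectively (as in the single-exponential case). The order of a sum is at most the max of the orders, so ρ ≤ 2. For the lower bound: on |z|=r choose arg z so that -2z^2 is real positive; then |e^{-2z^2}| = e^{2r^2} while |e^{1z}| ≤ e^{1r^1} = o(e^{2r^2}). So |f| ≥ e^{2r^2}(1 − o(1)) and ρ ≥ 2. Hence ρ = max(1, 2) = 2.
Therefore ρ = 2.

Order ρ = 2.


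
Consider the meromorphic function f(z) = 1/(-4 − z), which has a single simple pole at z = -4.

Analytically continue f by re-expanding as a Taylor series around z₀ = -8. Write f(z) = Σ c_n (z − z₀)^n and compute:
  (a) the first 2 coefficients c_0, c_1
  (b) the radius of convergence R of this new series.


Let w = z − z₀, so z = z₀ + w.
Then -4 − z = -4 − (z₀ + w) = (-4 − z₀) − w = 4 − w.
f(z) = 1/(4 − w) = (1/(4)) · 1/(1 − w/(4)) = Σ_{n≥0} w^n / (4)^(n+1).
So c_n = 1/(4)^(n+1):
  c_0 = 1/(4)^1 = 1/4.
  c_1 = 1/(4)^2 = 1/16.
The series is valid for |w/d| < 1, i.e. |z − z₀| < |d|.
Radius of convergence: R = |-4 − z₀| = |4| = 4 (distance from z₀ to the singularity z = -4).

c_0 = 1/4, c_1 = 1/16; R = 4.


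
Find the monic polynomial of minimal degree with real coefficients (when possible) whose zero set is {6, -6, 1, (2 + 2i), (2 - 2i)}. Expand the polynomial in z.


The polynomial is p(z) = ∏_{α ∈ S} (z − α), where S = {6, -6, 1, (2 + 2i), (2 - 2i)}.
Expanding the product yields: p(z) = z^5 -5·z^4 -24·z^3 + 172·z^2 -432·z + 288.
Note conjugate pairs combine to real quadratics: (z − (2+2i))(z − (2−2i)) = z² − 4z + 8.
The resulting polynomial has degree 5 and real coefficients as required.

p(z) = z^5 -5·z^4 -24·z^3 + 172·z^2 -432·z + 288.


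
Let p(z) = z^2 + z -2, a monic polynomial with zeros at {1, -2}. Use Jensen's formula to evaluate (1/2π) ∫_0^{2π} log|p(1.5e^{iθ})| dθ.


Zeros: -2, 1; r = 1.5.
Inside |z| < r: 1. Outside (|z| ≥ r): -2.
p(0) = -2, so log|p(0)| = log(2) = 0.6931.
Apply Jensen: I(r) = log|p(0)| + Σ_k log(r/|z_k|), summed over zeros inside |z| < r.
  log(r/|z_k|) for z_k = 1: log(1.5/1) = 0.4055
  Outside zeros (-2) contribute nothing to the Jensen sum.
Sum over inside zeros: 0.4055.
I(r) = log|p(0)| + (inside sum) = 0.6931 + 0.4055 = 1.0986.
Note: since some zeros are outside |z| ≤ r, the simplified n·log(r) form does NOT apply — only the inside zeros contribute.

I(r) ≈ 1.0986.


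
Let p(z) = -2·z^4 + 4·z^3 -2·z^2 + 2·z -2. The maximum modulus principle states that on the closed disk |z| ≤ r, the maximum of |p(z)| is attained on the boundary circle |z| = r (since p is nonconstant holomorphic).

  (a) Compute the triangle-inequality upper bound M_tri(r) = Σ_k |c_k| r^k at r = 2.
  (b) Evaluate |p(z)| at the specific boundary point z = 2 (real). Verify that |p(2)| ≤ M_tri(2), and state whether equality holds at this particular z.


Coefficients: c_0 = -2, c_1 = 2, c_2 = -2, c_3 = 4, c_4 = -2. Radius r = 2.
Part (a). Triangle bound: M_tri(r) = Σ_k |c_k| r^k
  = |-2|·2^0 + |2|·2^1 + |-2|·2^2 + |4|·2^3 + |-2|·2^4
  = 2 + 4 + 8 + 32 + 32 = 78.
This bounds M(r) := max_{|z|=r} |p(z)| from above; equality holds iff all terms c_k z^k can be made to align in phase at a single z on |z|=r.
Part (b). At z = 2 (real, on the circle |z| = r):
  p(2) = (-2)·2^0 + (2)·2^1 + (-2)·2^2 + (4)·2^3 + (-2)·2^4 = -6.
  |p(2)| = 6.
Check: |p(2)| = 6 ≤ 78 = M_tri(2). ✓ Equality does not hold at z = 2 (the coefficients have mixed signs, so the terms do not all align in phase there).

M_tri(2) = 78; |p(2)| = 6; equality at z=2: no.


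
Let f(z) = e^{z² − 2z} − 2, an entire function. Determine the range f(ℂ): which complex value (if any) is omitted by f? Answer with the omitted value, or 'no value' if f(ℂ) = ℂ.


Little Picard bounds the complement of f(ℂ) to at most one point.
The exponent g(z) = z² − 2z is a nonconstant polynomial, hence surjective onto ℂ. So e^{g(z)} takes every value in {e^w : w ∈ ℂ} = ℂ ∖ {0}. Adding -2 shifts the range to ℂ ∖ {-2}. f omits exactly -2.

Omitted value: -2.


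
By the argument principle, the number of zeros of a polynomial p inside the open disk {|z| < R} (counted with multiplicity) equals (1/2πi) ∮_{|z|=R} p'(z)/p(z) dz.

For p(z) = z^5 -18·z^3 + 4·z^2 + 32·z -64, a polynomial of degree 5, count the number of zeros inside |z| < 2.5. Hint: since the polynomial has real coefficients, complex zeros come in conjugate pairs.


The zeros of p are: -4, (1 + 1i), (1 - 1i), 4, -2.
Their magnitudes are: 4, 1.414, 1.414, 4, 2.
Zeros with |z| < R = 2.5: (1 + 1i), (1 - 1i), -2.
Count = 3.
By the argument principle, (1/2πi) ∮_{|z|=R} p'(z)/p(z) dz equals exactly this count.

Number of zeros inside |z| < 2.5: 3.


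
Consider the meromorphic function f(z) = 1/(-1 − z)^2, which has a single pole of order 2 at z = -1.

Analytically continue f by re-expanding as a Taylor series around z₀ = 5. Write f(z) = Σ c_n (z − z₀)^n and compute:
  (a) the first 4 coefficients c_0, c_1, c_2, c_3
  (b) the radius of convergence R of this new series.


Let w = z − z₀, so z = z₀ + w.
Then -1 − z = -1 − (z₀ + w) = (-1 − z₀) − w = -6 − w.
f(z) = 1/(-6 − w)^2 = (1/(-6)^2) · (1 − w/(-6))^{−2}.
By the binomial series (1−u)^{−2} = Σ_{n≥0} C(n+1, 1) u^n for |u|<1, with u = w/(-6):
  c_n = C(n+1, 1) / (-6)^(n+2).
  c_0 = 1/(-6)^2 = 1/36.
  c_1 = 2/(-6)^3 = -1/108.
  c_2 = 3/(-6)^4 = 1/432.
  c_3 = 4/(-6)^5 = -1/1944.
The series is valid for |w/d| < 1, i.e. |z − z₀| < |d|.
Radius of convergence: R = |-1 − z₀| = |-6| = 6 (distance from z₀ to the singularity z = -1).

c_0 = 1/36, c_1 = -1/108, c_2 = 1/432, c_3 = -1/1944; R = 6.


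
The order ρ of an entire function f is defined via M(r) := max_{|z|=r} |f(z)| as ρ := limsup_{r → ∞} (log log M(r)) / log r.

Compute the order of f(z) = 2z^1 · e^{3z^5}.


M(r) = max_{|z|=r} |2|·|z|^1·|e^{3z^5}| = 2·r^1 · e^{3r^5} (the factors attain their maxima compatibly on |z|=r). Then log M(r) = log 2 + 1·log r + 3r^5, dominated by the last term, so log log M(r) ~ 5·log r. The polynomial factor 2z^1 contributes only a log r term and does not affect the order. ρ = 5.
Therefore ρ = 5.

Order ρ = 5.
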